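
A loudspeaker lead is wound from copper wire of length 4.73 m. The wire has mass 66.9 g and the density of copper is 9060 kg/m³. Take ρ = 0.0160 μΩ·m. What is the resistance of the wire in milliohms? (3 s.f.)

48.5 mΩ

ρ = 0.0160 μΩ·m = 1.60×10^-8 Ω·m
A = m/(density·L) = 0.0669/(9060×4.73) = 1.5611e-06 m²
R = ρL/A = (1.60×10^-8)(4.73)/(1.5611e-06) = 48.5 mΩ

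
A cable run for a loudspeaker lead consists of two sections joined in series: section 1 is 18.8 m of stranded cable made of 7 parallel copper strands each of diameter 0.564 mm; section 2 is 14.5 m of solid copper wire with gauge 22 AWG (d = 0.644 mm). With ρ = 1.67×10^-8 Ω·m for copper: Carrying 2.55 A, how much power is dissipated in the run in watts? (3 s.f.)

Section 1: A_strand = π(2.8200e-04)² = 2.498e-07 m²; R₁ = ρL/(N·A_s) = (1.67×10^-8)(18.8)/(7×2.498e-07) = 0.1795 Ω
Section 2: A = π(0.644/2 mm)² = π(3.2200e-04 m)² = 3.257e-07 m²
R₂ = (1.67×10^-8)(14.5)/(3.257e-07) = 0.7434 Ω
R = R₁ + R₂ = 0.9229 Ω
P = I²R = (2.55)² × 0.9229 = 6.00 W

6.00 W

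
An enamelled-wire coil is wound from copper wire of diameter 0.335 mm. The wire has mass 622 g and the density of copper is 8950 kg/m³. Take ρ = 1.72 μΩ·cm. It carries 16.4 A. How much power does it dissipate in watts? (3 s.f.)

41400 W

ρ = 1.72 μΩ·cm = 1.72×10^-8 Ω·m
A = π(d/2)² = π(1.6750e-04 m)² = 8.8141e-08 m²
L = m/(density·A) = 0.622/(8950×8.8141e-08) = 788.5 m
R = ρL/A = (1.72×10^-8)(788.5)/(8.8141e-08) = 153.9 Ω
P = I²R = (16.4)² × 153.9 = 41400 W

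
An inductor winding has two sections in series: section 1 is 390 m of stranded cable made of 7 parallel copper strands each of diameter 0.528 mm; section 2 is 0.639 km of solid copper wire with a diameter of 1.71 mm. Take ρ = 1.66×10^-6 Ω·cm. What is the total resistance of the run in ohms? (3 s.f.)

ρ = 1.66×10^-6 Ω·cm = 1.66×10^-8 Ω·m
Section 1: A_strand = π(2.6400e-04)² = 2.190e-07 m²; R₁ = ρL/(N·A_s) = (1.66×10^-8)(390)/(7×2.190e-07) = 4.224 Ω
Section 2: A = π(d/2)² = π(8.5500e-04 m)² = 2.297e-06 m²
R₂ = (1.66×10^-8)(639)/(2.297e-06) = 4.619 Ω
R = R₁ + R₂ = 8.84 Ω

8.84 Ω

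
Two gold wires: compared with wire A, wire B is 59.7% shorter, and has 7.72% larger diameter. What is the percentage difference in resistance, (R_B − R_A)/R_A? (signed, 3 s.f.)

R ∝ L/d², so R_B/R_A = (1 − 59.7/100) × (1 + 7.72/100)⁻²
= 0.403 × 0.8618 = 0.3473
(R_B − R_A)/R_A = 0.3473 − 1 = -65.3%

-65.3%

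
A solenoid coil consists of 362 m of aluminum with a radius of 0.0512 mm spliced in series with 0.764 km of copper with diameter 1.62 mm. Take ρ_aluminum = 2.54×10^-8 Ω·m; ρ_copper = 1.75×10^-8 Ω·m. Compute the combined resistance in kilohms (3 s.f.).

1.12 kΩ

Segment 1: A = πr² = π(5.1200e-05 m)² = 8.235e-09 m²
R₁ = ρL/A = (2.54×10^-8)(362)/(8.235e-09) = 1116 Ω
Segment 2: A = π(d/2)² = π(8.1000e-04 m)² = 2.061e-06 m²
R₂ = (1.75×10^-8)(764)/(2.061e-06) = 6.487 Ω
R = R₁ + R₂ = 1.12 kΩ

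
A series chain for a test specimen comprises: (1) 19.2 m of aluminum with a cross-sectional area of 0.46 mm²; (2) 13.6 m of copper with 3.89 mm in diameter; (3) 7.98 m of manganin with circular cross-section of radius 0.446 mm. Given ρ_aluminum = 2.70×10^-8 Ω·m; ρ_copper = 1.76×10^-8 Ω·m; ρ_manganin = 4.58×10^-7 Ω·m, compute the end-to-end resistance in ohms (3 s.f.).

Seg 1: A = 0.46 mm² = 4.600e-07 m²
R_1 = (2.70×10^-8)(19.2)/(4.600e-07) = 1.127 Ω
Seg 2: A = π(d/2)² = π(1.9450e-03 m)² = 1.188e-05 m²
R_2 = (1.76×10^-8)(13.6)/(1.188e-05) = 0.02014 Ω
Seg 3: A = πr² = π(4.4600e-04 m)² = 6.249e-07 m²
R_3 = (4.58×10^-7)(7.98)/(6.249e-07) = 5.849 Ω
R_total = R_1 + R_2 + R_3 = 7.00 Ω

7.00 Ω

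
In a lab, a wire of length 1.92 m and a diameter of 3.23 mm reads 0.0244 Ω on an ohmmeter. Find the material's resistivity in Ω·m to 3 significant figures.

A = π(d/2)² = π(1.6150e-03 m)² = 8.194e-06 m²
ρ = RA/L = (0.0244)(8.194e-06)/(1.92) = 1.04×10^-7 Ω·m

1.04×10^-7 Ω·m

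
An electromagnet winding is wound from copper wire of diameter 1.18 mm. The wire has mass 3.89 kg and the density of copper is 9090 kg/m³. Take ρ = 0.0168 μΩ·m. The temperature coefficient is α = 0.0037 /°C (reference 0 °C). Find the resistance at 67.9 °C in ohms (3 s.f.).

ρ = 0.0168 μΩ·m = 1.68×10^-8 Ω·m
A = π(d/2)² = π(5.9000e-04 m)² = 1.0936e-06 m²
L = m/(density·A) = 3.89/(9090×1.0936e-06) = 391.3 m
R = ρL/A = (1.68×10^-8)(391.3)/(1.0936e-06) = 6.012 Ω
R(67.9 °C) = 6.012 × (1 + 0.0037×67.9) = 7.52 Ω

7.52 Ω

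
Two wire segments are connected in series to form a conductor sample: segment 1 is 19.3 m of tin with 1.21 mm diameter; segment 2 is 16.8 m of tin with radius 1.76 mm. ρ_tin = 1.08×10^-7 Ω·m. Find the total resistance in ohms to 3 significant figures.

Segment 1: A = π(d/2)² = π(6.0500e-04 m)² = 1.150e-06 m²
R₁ = ρL/A = (1.08×10^-7)(19.3)/(1.150e-06) = 1.813 Ω
Segment 2: A = πr² = π(1.7600e-03 m)² = 9.731e-06 m²
R₂ = (1.08×10^-7)(16.8)/(9.731e-06) = 0.1864 Ω
R = R₁ + R₂ = 2.00 Ω

2.00 Ω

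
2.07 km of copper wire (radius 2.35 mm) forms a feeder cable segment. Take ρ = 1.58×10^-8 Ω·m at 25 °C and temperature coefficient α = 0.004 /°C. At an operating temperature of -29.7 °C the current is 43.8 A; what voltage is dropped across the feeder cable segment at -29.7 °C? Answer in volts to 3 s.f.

64.5 V

A = πr² = π(2.3500e-03 m)² = 1.735e-05 m²
R₍25₎ = ρL/A = (1.58×10^-8)(2070)/(1.735e-05) = 1.885 Ω
R₍-29.7₎ = R₍25₎(1 + αΔT) = 1.885 × (1 + 0.004×-54.7) = 1.473 Ω
V = IR = 43.8 × 1.473 = 64.5 V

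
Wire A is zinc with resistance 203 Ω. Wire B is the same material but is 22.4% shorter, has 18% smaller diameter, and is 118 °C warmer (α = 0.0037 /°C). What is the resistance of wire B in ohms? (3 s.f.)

R ∝ ρL/d² with ρ ∝ (1+αΔT), so R_B/R_A = (1 − 22.4/100) × (1 − 18/100)⁻² × (1 + 0.0037×118)
= 0.776 × 1.487 × 1.437 = 1.658
R_B = 1.658 × 203 = 337 Ω

337 Ω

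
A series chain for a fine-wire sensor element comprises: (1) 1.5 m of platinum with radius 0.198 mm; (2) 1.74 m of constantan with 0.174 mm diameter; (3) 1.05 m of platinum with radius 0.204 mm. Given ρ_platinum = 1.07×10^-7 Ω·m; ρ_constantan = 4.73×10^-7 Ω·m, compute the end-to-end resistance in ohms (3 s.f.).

Seg 1: A = πr² = π(1.9800e-04 m)² = 1.232e-07 m²
R_1 = (1.07×10^-7)(1.5)/(1.232e-07) = 1.303 Ω
Seg 2: A = π(d/2)² = π(8.7000e-05 m)² = 2.378e-08 m²
R_2 = (4.73×10^-7)(1.74)/(2.378e-08) = 34.61 Ω
Seg 3: A = πr² = π(2.0400e-04 m)² = 1.307e-07 m²
R_3 = (1.07×10^-7)(1.05)/(1.307e-07) = 0.8593 Ω
R_total = R_1 + R_2 + R_3 = 36.8 Ω

36.8 Ω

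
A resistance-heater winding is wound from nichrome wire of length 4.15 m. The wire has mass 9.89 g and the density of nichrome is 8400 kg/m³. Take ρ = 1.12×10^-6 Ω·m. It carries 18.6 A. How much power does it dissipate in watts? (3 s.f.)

A = m/(density·L) = 0.00989/(8400×4.15) = 2.8371e-07 m²
R = ρL/A = (1.12×10^-6)(4.15)/(2.8371e-07) = 16.38 Ω
P = I²R = (18.6)² × 16.38 = 5670 W

5670 W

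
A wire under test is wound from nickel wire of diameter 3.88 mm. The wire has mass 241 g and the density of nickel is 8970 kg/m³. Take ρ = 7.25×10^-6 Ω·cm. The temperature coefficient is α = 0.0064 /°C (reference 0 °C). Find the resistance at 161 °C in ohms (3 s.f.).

ρ = 7.25×10^-6 Ω·cm = 7.25×10^-8 Ω·m
A = π(d/2)² = π(1.9400e-03 m)² = 1.1824e-05 m²
L = m/(density·A) = 0.241/(8970×1.1824e-05) = 2.272 m
R = ρL/A = (7.25×10^-8)(2.272)/(1.1824e-05) = 0.01393 Ω
R(161 °C) = 0.01393 × (1 + 0.0064×161) = 0.0283 Ω

0.0283 Ω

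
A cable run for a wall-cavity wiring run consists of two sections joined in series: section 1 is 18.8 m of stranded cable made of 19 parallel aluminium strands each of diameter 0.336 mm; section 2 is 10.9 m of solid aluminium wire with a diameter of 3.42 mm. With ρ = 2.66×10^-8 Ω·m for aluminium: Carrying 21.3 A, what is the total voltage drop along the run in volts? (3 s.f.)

6.99 V

Section 1: A_strand = π(1.6800e-04)² = 8.867e-08 m²; R₁ = ρL/(N·A_s) = (2.66×10^-8)(18.8)/(19×8.867e-08) = 0.2968 Ω
Section 2: A = π(d/2)² = π(1.7100e-03 m)² = 9.186e-06 m²
R₂ = (2.66×10^-8)(10.9)/(9.186e-06) = 0.03156 Ω
R = R₁ + R₂ = 0.3284 Ω
V = IR = 21.3 × 0.3284 = 6.99 V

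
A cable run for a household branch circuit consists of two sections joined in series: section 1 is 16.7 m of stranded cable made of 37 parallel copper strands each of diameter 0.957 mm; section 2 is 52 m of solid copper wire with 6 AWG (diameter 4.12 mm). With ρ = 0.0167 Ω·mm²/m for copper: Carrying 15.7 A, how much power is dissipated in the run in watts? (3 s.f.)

18.6 W

ρ = 0.0167 Ω·mm²/m = 1.67×10^-8 Ω·m
Section 1: A_strand = π(4.7850e-04)² = 7.193e-07 m²; R₁ = ρL/(N·A_s) = (1.67×10^-8)(16.7)/(37×7.193e-07) = 0.01048 Ω
Section 2: A = π(4.12/2 mm)² = π(2.0600e-03 m)² = 1.333e-05 m²
R₂ = (1.67×10^-8)(52)/(1.333e-05) = 0.06514 Ω
R = R₁ + R₂ = 0.07562 Ω
P = I²R = (15.7)² × 0.07562 = 18.6 W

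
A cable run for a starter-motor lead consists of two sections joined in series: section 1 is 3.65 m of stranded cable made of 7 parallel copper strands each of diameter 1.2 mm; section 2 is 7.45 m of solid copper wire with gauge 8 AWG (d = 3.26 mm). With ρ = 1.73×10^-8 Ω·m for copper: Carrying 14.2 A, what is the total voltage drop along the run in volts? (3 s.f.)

0.333 V

Section 1: A_strand = π(6.0000e-04)² = 1.131e-06 m²; R₁ = ρL/(N·A_s) = (1.73×10^-8)(3.65)/(7×1.131e-06) = 0.007976 Ω
Section 2: A = π(3.26/2 mm)² = π(1.6300e-03 m)² = 8.347e-06 m²
R₂ = (1.73×10^-8)(7.45)/(8.347e-06) = 0.01544 Ω
R = R₁ + R₂ = 0.02342 Ω
V = IR = 14.2 × 0.02342 = 0.333 V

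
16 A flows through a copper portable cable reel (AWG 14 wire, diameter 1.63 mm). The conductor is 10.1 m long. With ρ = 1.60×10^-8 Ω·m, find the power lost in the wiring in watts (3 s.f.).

A = π(1.63/2 mm)² = π(8.1500e-04 m)² = 2.087e-06 m²
R = ρL/A = (1.60×10^-8)(10.1)/(2.087e-06) = 0.07744 Ω
P = I²R = (16)² × 0.07744 = 19.8 W

19.8 W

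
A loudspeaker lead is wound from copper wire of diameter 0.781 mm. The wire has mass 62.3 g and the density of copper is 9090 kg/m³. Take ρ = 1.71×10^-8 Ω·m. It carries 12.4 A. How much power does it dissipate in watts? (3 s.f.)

A = π(d/2)² = π(3.9050e-04 m)² = 4.7906e-07 m²
L = m/(density·A) = 0.0623/(9090×4.7906e-07) = 14.31 m
R = ρL/A = (1.71×10^-8)(14.31)/(4.7906e-07) = 0.5107 Ω
P = I²R = (12.4)² × 0.5107 = 78.5 W

78.5 W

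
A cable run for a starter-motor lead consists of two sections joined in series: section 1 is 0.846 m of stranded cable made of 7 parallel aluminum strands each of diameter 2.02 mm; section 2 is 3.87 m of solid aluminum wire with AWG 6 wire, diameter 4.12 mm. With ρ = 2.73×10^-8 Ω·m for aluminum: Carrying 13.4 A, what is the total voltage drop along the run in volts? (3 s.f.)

0.120 V

Section 1: A_strand = π(1.0100e-03)² = 3.205e-06 m²; R₁ = ρL/(N·A_s) = (2.73×10^-8)(0.846)/(7×3.205e-06) = 0.00103 Ω
Section 2: A = π(4.12/2 mm)² = π(2.0600e-03 m)² = 1.333e-05 m²
R₂ = (2.73×10^-8)(3.87)/(1.333e-05) = 0.007925 Ω
R = R₁ + R₂ = 0.008954 Ω
V = IR = 13.4 × 0.008954 = 0.120 V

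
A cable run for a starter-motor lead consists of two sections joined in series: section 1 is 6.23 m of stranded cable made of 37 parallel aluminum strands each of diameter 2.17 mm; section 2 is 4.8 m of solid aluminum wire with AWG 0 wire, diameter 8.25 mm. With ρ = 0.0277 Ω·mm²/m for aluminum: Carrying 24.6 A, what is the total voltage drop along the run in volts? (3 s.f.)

0.0922 V

ρ = 0.0277 Ω·mm²/m = 2.77×10^-8 Ω·m
Section 1: A_strand = π(1.0850e-03)² = 3.698e-06 m²; R₁ = ρL/(N·A_s) = (2.77×10^-8)(6.23)/(37×3.698e-06) = 0.001261 Ω
Section 2: A = π(8.25/2 mm)² = π(4.1250e-03 m)² = 5.346e-05 m²
R₂ = (2.77×10^-8)(4.8)/(5.346e-05) = 0.002487 Ω
R = R₁ + R₂ = 0.003748 Ω
V = IR = 24.6 × 0.003748 = 0.0922 V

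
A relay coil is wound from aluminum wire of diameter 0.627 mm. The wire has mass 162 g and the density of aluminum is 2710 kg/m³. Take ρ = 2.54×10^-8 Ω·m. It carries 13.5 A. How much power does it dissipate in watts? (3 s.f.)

2900 W

A = π(d/2)² = π(3.1350e-04 m)² = 3.0876e-07 m²
L = m/(density·A) = 0.162/(2710×3.0876e-07) = 193.6 m
R = ρL/A = (2.54×10^-8)(193.6)/(3.0876e-07) = 15.93 Ω
P = I²R = (13.5)² × 15.93 = 2900 W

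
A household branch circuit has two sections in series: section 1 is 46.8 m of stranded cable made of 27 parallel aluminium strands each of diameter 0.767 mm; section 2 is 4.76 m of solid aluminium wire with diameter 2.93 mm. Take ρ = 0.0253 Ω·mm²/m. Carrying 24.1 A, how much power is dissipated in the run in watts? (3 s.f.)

ρ = 0.0253 Ω·mm²/m = 2.53×10^-8 Ω·m
Section 1: A_strand = π(3.8350e-04)² = 4.620e-07 m²; R₁ = ρL/(N·A_s) = (2.53×10^-8)(46.8)/(27×4.620e-07) = 0.09491 Ω
Section 2: A = π(d/2)² = π(1.4650e-03 m)² = 6.743e-06 m²
R₂ = (2.53×10^-8)(4.76)/(6.743e-06) = 0.01786 Ω
R = R₁ + R₂ = 0.1128 Ω
P = I²R = (24.1)² × 0.1128 = 65.5 W

65.5 W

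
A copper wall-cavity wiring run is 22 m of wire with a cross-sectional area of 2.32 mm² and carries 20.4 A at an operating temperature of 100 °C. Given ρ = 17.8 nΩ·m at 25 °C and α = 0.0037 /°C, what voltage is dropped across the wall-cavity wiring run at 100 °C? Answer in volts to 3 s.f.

4.40 V

ρ = 17.8 nΩ·m = 1.78×10^-8 Ω·m
A = 2.32 mm² = 2.320e-06 m²
R₍25₎ = ρL/A = (1.78×10^-8)(22)/(2.320e-06) = 0.1688 Ω
R₍100₎ = R₍25₎(1 + αΔT) = 0.1688 × (1 + 0.0037×75) = 0.2156 Ω
V = IR = 20.4 × 0.2156 = 4.40 V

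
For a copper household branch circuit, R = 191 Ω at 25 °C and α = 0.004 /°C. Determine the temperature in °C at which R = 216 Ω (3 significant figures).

57.7 °C

R = R₀(1 + α(T − T₀)) ⇒ T = T₀ + (R/R₀ − 1)/α
T = 25 + (216/191 − 1)/0.004 = 25 + (0.1309)/0.004 = 57.7 °C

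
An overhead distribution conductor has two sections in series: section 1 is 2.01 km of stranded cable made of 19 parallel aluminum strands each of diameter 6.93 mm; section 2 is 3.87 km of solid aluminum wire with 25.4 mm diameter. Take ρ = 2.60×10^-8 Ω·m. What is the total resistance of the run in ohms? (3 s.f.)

0.271 Ω

Section 1: A_strand = π(3.4650e-03)² = 3.772e-05 m²; R₁ = ρL/(N·A_s) = (2.60×10^-8)(2010)/(19×3.772e-05) = 0.07292 Ω
Section 2: A = π(d/2)² = π(1.2700e-02 m)² = 5.067e-04 m²
R₂ = (2.60×10^-8)(3870)/(5.067e-04) = 0.1986 Ω
R = R₁ + R₂ = 0.271 Ω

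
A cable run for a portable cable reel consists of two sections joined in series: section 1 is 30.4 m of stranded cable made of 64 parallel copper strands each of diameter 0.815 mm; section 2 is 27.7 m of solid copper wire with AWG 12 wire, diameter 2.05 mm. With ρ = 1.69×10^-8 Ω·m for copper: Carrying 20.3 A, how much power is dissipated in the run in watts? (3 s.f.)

64.8 W

Section 1: A_strand = π(4.0750e-04)² = 5.217e-07 m²; R₁ = ρL/(N·A_s) = (1.69×10^-8)(30.4)/(64×5.217e-07) = 0.01539 Ω
Section 2: A = π(2.05/2 mm)² = π(1.0250e-03 m)² = 3.301e-06 m²
R₂ = (1.69×10^-8)(27.7)/(3.301e-06) = 0.1418 Ω
R = R₁ + R₂ = 0.1572 Ω
P = I²R = (20.3)² × 0.1572 = 64.8 W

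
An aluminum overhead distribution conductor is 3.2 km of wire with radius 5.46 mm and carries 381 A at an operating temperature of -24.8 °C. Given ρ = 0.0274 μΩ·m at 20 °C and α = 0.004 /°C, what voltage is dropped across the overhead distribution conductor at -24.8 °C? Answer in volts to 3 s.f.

ρ = 0.0274 μΩ·m = 2.74×10^-8 Ω·m
A = πr² = π(5.4600e-03 m)² = 9.366e-05 m²
R₍20₎ = ρL/A = (2.74×10^-8)(3200)/(9.366e-05) = 0.9362 Ω
R₍-24.8₎ = R₍20₎(1 + αΔT) = 0.9362 × (1 + 0.004×-44.8) = 0.7684 Ω
V = IR = 381 × 0.7684 = 293 V

293 V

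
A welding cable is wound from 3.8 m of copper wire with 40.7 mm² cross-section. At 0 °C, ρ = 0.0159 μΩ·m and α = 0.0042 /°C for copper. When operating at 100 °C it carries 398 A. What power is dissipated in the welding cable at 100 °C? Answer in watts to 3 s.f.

334 W

ρ = 0.0159 μΩ·m = 1.59×10^-8 Ω·m
A = 40.7 mm² = 4.070e-05 m²
R₍0₎ = ρL/A = (1.59×10^-8)(3.8)/(4.070e-05) = 0.001485 Ω
R₍100₎ = R₍0₎(1 + αΔT) = 0.001485 × (1 + 0.0042×100) = 0.002108 Ω
P = I²R = (398)² × 0.002108 = 334 W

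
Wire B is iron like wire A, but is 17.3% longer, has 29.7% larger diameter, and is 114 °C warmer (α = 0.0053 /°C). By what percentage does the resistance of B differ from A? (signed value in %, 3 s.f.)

R ∝ ρL/d² with ρ ∝ (1+αΔT), so R_B/R_A = (1 + 17.3/100) × (1 + 29.7/100)⁻² × (1 + 0.0053×114)
= 1.173 × 0.5945 × 1.604 = 1.119
(R_B − R_A)/R_A = 1.119 − 1 = 11.9%

11.9%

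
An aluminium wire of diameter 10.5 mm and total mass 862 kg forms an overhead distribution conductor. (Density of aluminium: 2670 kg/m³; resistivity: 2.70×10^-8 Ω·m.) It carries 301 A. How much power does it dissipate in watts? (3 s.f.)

1.05×10^5 W

A = π(d/2)² = π(5.2500e-03 m)² = 8.6590e-05 m²
L = m/(density·A) = 862/(2670×8.6590e-05) = 3728 m
R = ρL/A = (2.70×10^-8)(3728)/(8.6590e-05) = 1.163 Ω
P = I²R = (301)² × 1.163 = 1.05×10^5 W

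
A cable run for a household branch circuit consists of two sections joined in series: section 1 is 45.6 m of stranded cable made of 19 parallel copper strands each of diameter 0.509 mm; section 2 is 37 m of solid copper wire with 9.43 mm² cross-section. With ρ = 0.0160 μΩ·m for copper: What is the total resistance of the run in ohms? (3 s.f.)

ρ = 0.0160 μΩ·m = 1.60×10^-8 Ω·m
Section 1: A_strand = π(2.5450e-04)² = 2.035e-07 m²; R₁ = ρL/(N·A_s) = (1.60×10^-8)(45.6)/(19×2.035e-07) = 0.1887 Ω
Section 2: A = 9.43 mm² = 9.430e-06 m²
R₂ = (1.60×10^-8)(37)/(9.430e-06) = 0.06278 Ω
R = R₁ + R₂ = 0.251 Ω

0.251 Ω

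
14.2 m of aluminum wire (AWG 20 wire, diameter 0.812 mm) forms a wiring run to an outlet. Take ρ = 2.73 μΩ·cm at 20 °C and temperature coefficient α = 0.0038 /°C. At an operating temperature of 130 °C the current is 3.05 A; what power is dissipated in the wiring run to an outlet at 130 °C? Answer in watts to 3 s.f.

ρ = 2.73 μΩ·cm = 2.73×10^-8 Ω·m
A = π(0.812/2 mm)² = π(4.0600e-04 m)² = 5.178e-07 m²
R₍20₎ = ρL/A = (2.73×10^-8)(14.2)/(5.178e-07) = 0.7486 Ω
R₍130₎ = R₍20₎(1 + αΔT) = 0.7486 × (1 + 0.0038×110) = 1.062 Ω
P = I²R = (3.05)² × 1.062 = 9.87 W

9.87 W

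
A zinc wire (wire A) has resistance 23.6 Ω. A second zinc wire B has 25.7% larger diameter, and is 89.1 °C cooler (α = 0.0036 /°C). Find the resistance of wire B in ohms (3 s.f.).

R ∝ ρL/d² with ρ ∝ (1+αΔT), so R_B/R_A = (1 + 25.7/100)⁻² × (1 − 0.0036×89.1)
= 0.6329 × 0.6792 = 0.4299
R_B = 0.4299 × 23.6 = 10.1 Ω

10.1 Ω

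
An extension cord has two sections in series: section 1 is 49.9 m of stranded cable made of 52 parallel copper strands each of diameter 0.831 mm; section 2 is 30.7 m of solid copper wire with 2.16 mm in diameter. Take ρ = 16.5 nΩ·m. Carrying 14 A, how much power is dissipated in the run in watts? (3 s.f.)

ρ = 16.5 nΩ·m = 1.65×10^-8 Ω·m
Section 1: A_strand = π(4.1550e-04)² = 5.424e-07 m²; R₁ = ρL/(N·A_s) = (1.65×10^-8)(49.9)/(52×5.424e-07) = 0.02919 Ω
Section 2: A = π(d/2)² = π(1.0800e-03 m)² = 3.664e-06 m²
R₂ = (1.65×10^-8)(30.7)/(3.664e-06) = 0.1382 Ω
R = R₁ + R₂ = 0.1674 Ω
P = I²R = (14)² × 0.1674 = 32.8 W

32.8 W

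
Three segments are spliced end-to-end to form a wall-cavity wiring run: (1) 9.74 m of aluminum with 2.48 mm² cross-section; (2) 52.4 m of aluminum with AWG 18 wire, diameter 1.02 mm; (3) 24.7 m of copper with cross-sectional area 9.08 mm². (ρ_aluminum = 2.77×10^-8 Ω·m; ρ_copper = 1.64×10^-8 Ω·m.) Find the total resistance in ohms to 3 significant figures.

1.93 Ω

Seg 1: A = 2.48 mm² = 2.480e-06 m²
R_1 = (2.77×10^-8)(9.74)/(2.480e-06) = 0.1088 Ω
Seg 2: A = π(1.02/2 mm)² = π(5.1000e-04 m)² = 8.171e-07 m²
R_2 = (2.77×10^-8)(52.4)/(8.171e-07) = 1.776 Ω
Seg 3: A = 9.08 mm² = 9.080e-06 m²
R_3 = (1.64×10^-8)(24.7)/(9.080e-06) = 0.04461 Ω
R_total = R_1 + R_2 + R_3 = 1.93 Ω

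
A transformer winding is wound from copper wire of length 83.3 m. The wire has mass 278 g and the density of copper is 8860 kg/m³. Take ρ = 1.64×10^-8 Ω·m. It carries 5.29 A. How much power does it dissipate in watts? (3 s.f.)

101 W

A = m/(density·L) = 0.278/(8860×83.3) = 3.7667e-07 m²
R = ρL/A = (1.64×10^-8)(83.3)/(3.7667e-07) = 3.627 Ω
P = I²R = (5.29)² × 3.627 = 101 W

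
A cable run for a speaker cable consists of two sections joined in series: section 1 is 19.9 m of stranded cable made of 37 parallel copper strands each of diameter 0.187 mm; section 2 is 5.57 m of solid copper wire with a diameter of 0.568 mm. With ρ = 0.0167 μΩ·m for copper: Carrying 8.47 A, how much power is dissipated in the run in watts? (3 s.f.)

ρ = 0.0167 μΩ·m = 1.67×10^-8 Ω·m
Section 1: A_strand = π(9.3500e-05)² = 2.746e-08 m²; R₁ = ρL/(N·A_s) = (1.67×10^-8)(19.9)/(37×2.746e-08) = 0.327 Ω
Section 2: A = π(d/2)² = π(2.8400e-04 m)² = 2.534e-07 m²
R₂ = (1.67×10^-8)(5.57)/(2.534e-07) = 0.3671 Ω
R = R₁ + R₂ = 0.6941 Ω
P = I²R = (8.47)² × 0.6941 = 49.8 W

49.8 W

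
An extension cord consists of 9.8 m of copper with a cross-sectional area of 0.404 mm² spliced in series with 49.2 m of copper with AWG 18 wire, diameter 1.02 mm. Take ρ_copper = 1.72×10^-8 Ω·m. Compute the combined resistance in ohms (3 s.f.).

Segment 1: A = 0.404 mm² = 4.040e-07 m²
R₁ = ρL/A = (1.72×10^-8)(9.8)/(4.040e-07) = 0.4172 Ω
Segment 2: A = π(1.02/2 mm)² = π(5.1000e-04 m)² = 8.171e-07 m²
R₂ = (1.72×10^-8)(49.2)/(8.171e-07) = 1.036 Ω
R = R₁ + R₂ = 1.45 Ω

1.45 Ω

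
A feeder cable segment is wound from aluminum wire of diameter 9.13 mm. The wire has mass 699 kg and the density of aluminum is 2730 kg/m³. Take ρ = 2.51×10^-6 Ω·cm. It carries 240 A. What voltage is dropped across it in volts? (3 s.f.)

ρ = 2.51×10^-6 Ω·cm = 2.51×10^-8 Ω·m
A = π(d/2)² = π(4.5650e-03 m)² = 6.5468e-05 m²
L = m/(density·A) = 699/(2730×6.5468e-05) = 3911 m
R = ρL/A = (2.51×10^-8)(3911)/(6.5468e-05) = 1.499 Ω
V = IR = 240 × 1.499 = 360 V

360 V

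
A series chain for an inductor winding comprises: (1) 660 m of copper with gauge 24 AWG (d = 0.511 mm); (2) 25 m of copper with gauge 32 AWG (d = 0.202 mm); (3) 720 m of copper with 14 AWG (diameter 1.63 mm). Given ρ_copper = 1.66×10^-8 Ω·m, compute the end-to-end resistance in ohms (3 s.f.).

72.1 Ω

Seg 1: A = π(0.511/2 mm)² = π(2.5550e-04 m)² = 2.051e-07 m²
R_1 = (1.66×10^-8)(660)/(2.051e-07) = 53.42 Ω
Seg 2: A = π(0.202/2 mm)² = π(1.0100e-04 m)² = 3.205e-08 m²
R_2 = (1.66×10^-8)(25)/(3.205e-08) = 12.95 Ω
Seg 3: A = π(1.63/2 mm)² = π(8.1500e-04 m)² = 2.087e-06 m²
R_3 = (1.66×10^-8)(720)/(2.087e-06) = 5.728 Ω
R_total = R_1 + R_2 + R_3 = 72.1 Ω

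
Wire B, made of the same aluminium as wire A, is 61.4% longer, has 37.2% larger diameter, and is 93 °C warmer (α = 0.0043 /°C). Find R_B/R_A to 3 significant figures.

1.20

R ∝ ρL/d² with ρ ∝ (1+αΔT), so R_B/R_A = (1 + 61.4/100) × (1 + 37.2/100)⁻² × (1 + 0.0043×93)
= 1.614 × 0.5312 × 1.4 = 1.20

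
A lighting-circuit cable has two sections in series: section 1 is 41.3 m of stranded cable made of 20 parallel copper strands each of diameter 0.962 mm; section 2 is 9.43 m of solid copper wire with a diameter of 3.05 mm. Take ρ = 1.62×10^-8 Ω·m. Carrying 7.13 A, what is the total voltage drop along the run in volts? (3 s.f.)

Section 1: A_strand = π(4.8100e-04)² = 7.268e-07 m²; R₁ = ρL/(N·A_s) = (1.62×10^-8)(41.3)/(20×7.268e-07) = 0.04603 Ω
Section 2: A = π(d/2)² = π(1.5250e-03 m)² = 7.306e-06 m²
R₂ = (1.62×10^-8)(9.43)/(7.306e-06) = 0.02091 Ω
R = R₁ + R₂ = 0.06693 Ω
V = IR = 7.13 × 0.06693 = 0.477 V

0.477 V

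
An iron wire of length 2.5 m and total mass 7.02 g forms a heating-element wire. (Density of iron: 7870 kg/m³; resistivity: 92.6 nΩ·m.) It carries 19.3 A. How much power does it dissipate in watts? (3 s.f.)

ρ = 92.6 nΩ·m = 9.26×10^-8 Ω·m
A = m/(density·L) = 0.00702/(7870×2.5) = 3.5680e-07 m²
R = ρL/A = (9.26×10^-8)(2.5)/(3.5680e-07) = 0.6488 Ω
P = I²R = (19.3)² × 0.6488 = 242 W

242 W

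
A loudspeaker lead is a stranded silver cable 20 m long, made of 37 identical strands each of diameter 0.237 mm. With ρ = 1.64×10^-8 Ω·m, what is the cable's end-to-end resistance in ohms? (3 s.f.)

0.201 Ω

A_strand = π(1.1850e-04 m)² = 4.412e-08 m²
R_strand = ρL/A = (1.64×10^-8)(20)/(4.412e-08) = 7.435 Ω
R_total = R_strand/N = 7.435/37 = 0.201 Ω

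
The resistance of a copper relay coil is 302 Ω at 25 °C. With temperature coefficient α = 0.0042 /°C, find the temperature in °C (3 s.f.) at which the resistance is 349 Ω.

R = R₀(1 + α(T − T₀)) ⇒ T = T₀ + (R/R₀ − 1)/α
T = 25 + (349/302 − 1)/0.0042 = 25 + (0.1556)/0.0042 = 62.1 °C

62.1 °C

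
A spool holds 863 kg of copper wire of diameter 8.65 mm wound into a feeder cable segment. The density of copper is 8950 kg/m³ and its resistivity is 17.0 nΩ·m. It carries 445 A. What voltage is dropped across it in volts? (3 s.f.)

211 V

ρ = 17.0 nΩ·m = 1.70×10^-8 Ω·m
A = π(d/2)² = π(4.3250e-03 m)² = 5.8765e-05 m²
L = m/(density·A) = 863/(8950×5.8765e-05) = 1641 m
R = ρL/A = (1.70×10^-8)(1641)/(5.8765e-05) = 0.4747 Ω
V = IR = 445 × 0.4747 = 211 V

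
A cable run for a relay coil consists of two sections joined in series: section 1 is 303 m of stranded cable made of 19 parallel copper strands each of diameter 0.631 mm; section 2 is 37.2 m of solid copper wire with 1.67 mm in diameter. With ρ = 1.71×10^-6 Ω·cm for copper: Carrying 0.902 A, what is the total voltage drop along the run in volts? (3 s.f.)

1.05 V

ρ = 1.71×10^-6 Ω·cm = 1.71×10^-8 Ω·m
Section 1: A_strand = π(3.1550e-04)² = 3.127e-07 m²; R₁ = ρL/(N·A_s) = (1.71×10^-8)(303)/(19×3.127e-07) = 0.872 Ω
Section 2: A = π(d/2)² = π(8.3500e-04 m)² = 2.190e-06 m²
R₂ = (1.71×10^-8)(37.2)/(2.190e-06) = 0.2904 Ω
R = R₁ + R₂ = 1.162 Ω
V = IR = 0.902 × 1.162 = 1.05 V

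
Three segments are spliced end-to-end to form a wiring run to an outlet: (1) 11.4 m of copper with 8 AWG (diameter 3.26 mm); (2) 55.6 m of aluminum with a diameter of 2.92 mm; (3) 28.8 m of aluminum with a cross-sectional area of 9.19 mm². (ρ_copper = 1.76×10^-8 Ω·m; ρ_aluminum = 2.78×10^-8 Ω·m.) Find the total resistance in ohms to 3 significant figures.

Seg 1: A = π(3.26/2 mm)² = π(1.6300e-03 m)² = 8.347e-06 m²
R_1 = (1.76×10^-8)(11.4)/(8.347e-06) = 0.02404 Ω
Seg 2: A = π(d/2)² = π(1.4600e-03 m)² = 6.697e-06 m²
R_2 = (2.78×10^-8)(55.6)/(6.697e-06) = 0.2308 Ω
Seg 3: A = 9.19 mm² = 9.190e-06 m²
R_3 = (2.78×10^-8)(28.8)/(9.190e-06) = 0.08712 Ω
R_total = R_1 + R_2 + R_3 = 0.342 Ω

0.342 Ω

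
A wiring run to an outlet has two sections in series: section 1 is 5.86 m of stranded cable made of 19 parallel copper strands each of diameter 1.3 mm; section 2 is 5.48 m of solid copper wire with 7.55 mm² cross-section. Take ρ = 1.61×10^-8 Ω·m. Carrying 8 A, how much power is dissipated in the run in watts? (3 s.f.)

0.987 W

Section 1: A_strand = π(6.5000e-04)² = 1.327e-06 m²; R₁ = ρL/(N·A_s) = (1.61×10^-8)(5.86)/(19×1.327e-06) = 0.003741 Ω
Section 2: A = 7.55 mm² = 7.550e-06 m²
R₂ = (1.61×10^-8)(5.48)/(7.550e-06) = 0.01169 Ω
R = R₁ + R₂ = 0.01543 Ω
P = I²R = (8)² × 0.01543 = 0.987 W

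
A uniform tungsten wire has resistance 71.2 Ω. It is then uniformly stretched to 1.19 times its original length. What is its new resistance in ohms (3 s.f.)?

Volume constant ⇒ A' = A/k with k = 1.19. R' = ρ(kL)/(A/k) = k²R.
R' = 1.416 × 71.2 = 101 Ω

101 Ω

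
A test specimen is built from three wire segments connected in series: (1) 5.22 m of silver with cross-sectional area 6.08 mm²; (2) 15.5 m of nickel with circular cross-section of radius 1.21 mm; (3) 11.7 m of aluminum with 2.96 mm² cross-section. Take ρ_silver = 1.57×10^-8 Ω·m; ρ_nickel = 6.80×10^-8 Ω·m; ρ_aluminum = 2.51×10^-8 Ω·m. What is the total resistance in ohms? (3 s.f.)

0.342 Ω

Seg 1: A = 6.08 mm² = 6.080e-06 m²
R_1 = (1.57×10^-8)(5.22)/(6.080e-06) = 0.01348 Ω
Seg 2: A = πr² = π(1.2100e-03 m)² = 4.600e-06 m²
R_2 = (6.80×10^-8)(15.5)/(4.600e-06) = 0.2292 Ω
Seg 3: A = 2.96 mm² = 2.960e-06 m²
R_3 = (2.51×10^-8)(11.7)/(2.960e-06) = 0.09921 Ω
R_total = R_1 + R_2 + R_3 = 0.342 Ω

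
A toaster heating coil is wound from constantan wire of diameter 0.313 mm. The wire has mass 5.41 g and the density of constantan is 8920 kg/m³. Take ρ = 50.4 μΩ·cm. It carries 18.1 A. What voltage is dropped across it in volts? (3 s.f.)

935 V

ρ = 50.4 μΩ·cm = 5.04×10^-7 Ω·m
A = π(d/2)² = π(1.5650e-04 m)² = 7.6945e-08 m²
L = m/(density·A) = 0.00541/(8920×7.6945e-08) = 7.882 m
R = ρL/A = (5.04×10^-7)(7.882)/(7.6945e-08) = 51.63 Ω
V = IR = 18.1 × 51.63 = 935 V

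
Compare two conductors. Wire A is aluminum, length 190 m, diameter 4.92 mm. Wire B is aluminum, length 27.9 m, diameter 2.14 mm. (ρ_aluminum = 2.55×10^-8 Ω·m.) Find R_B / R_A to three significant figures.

0.776

R ∝ ρL/d², so R_B/R_A = (L_B/L_A) × (d_A/d_B)²
= (27.9/190) × (4.92/2.14)² = 0.776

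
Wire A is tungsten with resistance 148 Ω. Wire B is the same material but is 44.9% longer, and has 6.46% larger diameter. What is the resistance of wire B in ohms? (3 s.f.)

189 Ω

R ∝ L/d², so R_B/R_A = (1 + 44.9/100) × (1 + 6.46/100)⁻²
= 1.449 × 0.8823 = 1.278
R_B = 1.278 × 148 = 189 Ω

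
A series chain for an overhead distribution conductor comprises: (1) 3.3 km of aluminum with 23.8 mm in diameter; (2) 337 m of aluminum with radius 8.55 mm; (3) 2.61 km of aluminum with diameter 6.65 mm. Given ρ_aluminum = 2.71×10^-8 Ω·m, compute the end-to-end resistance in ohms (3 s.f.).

Seg 1: A = π(d/2)² = π(1.1900e-02 m)² = 4.449e-04 m²
R_1 = (2.71×10^-8)(3300)/(4.449e-04) = 0.201 Ω
Seg 2: A = πr² = π(8.5500e-03 m)² = 2.297e-04 m²
R_2 = (2.71×10^-8)(337)/(2.297e-04) = 0.03977 Ω
Seg 3: A = π(d/2)² = π(3.3250e-03 m)² = 3.473e-05 m²
R_3 = (2.71×10^-8)(2610)/(3.473e-05) = 2.036 Ω
R_total = R_1 + R_2 + R_3 = 2.28 Ω

2.28 Ω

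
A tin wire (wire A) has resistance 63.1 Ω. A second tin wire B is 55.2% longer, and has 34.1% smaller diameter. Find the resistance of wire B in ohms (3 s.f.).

R ∝ L/d², so R_B/R_A = (1 + 55.2/100) × (1 − 34.1/100)⁻²
= 1.552 × 2.303 = 3.574
R_B = 3.574 × 63.1 = 226 Ω

226 Ω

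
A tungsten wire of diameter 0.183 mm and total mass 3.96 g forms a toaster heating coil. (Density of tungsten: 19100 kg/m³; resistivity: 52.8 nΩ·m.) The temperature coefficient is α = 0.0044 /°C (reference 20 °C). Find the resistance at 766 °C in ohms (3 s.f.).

ρ = 52.8 nΩ·m = 5.28×10^-8 Ω·m
A = π(d/2)² = π(9.1500e-05 m)² = 2.6302e-08 m²
L = m/(density·A) = 0.00396/(19100×2.6302e-08) = 7.883 m
R = ρL/A = (5.28×10^-8)(7.883)/(2.6302e-08) = 15.82 Ω
R(766 °C) = 15.82 × (1 + 0.0044×746) = 67.8 Ω

67.8 Ω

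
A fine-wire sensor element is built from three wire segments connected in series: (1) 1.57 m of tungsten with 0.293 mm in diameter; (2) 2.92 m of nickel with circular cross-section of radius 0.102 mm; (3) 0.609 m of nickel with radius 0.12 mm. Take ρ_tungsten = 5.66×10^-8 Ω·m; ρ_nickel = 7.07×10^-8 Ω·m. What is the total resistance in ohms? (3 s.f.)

Seg 1: A = π(d/2)² = π(1.4650e-04 m)² = 6.743e-08 m²
R_1 = (5.66×10^-8)(1.57)/(6.743e-08) = 1.318 Ω
Seg 2: A = πr² = π(1.0200e-04 m)² = 3.269e-08 m²
R_2 = (7.07×10^-8)(2.92)/(3.269e-08) = 6.316 Ω
Seg 3: A = πr² = π(1.2000e-04 m)² = 4.524e-08 m²
R_3 = (7.07×10^-8)(0.609)/(4.524e-08) = 0.9518 Ω
R_total = R_1 + R_2 + R_3 = 8.59 Ω

8.59 Ω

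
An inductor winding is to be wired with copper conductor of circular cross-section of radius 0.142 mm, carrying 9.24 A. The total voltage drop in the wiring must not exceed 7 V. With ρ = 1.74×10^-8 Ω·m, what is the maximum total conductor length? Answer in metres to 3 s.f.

2.76 m

A = πr² = π(1.4200e-04 m)² = 6.335e-08 m²
L_max = V_max·A/(1·ρI) = (7)(6.335e-08)/(1.74×10^-8×9.24) = 2.76 m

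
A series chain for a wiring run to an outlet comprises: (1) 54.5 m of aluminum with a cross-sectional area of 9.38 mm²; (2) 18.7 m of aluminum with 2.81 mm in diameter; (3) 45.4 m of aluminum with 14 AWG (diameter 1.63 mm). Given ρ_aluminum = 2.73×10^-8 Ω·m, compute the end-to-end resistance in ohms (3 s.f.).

0.835 Ω

Seg 1: A = 9.38 mm² = 9.380e-06 m²
R_1 = (2.73×10^-8)(54.5)/(9.380e-06) = 0.1586 Ω
Seg 2: A = π(d/2)² = π(1.4050e-03 m)² = 6.202e-06 m²
R_2 = (2.73×10^-8)(18.7)/(6.202e-06) = 0.08232 Ω
Seg 3: A = π(1.63/2 mm)² = π(8.1500e-04 m)² = 2.087e-06 m²
R_3 = (2.73×10^-8)(45.4)/(2.087e-06) = 0.594 Ω
R_total = R_1 + R_2 + R_3 = 0.835 Ω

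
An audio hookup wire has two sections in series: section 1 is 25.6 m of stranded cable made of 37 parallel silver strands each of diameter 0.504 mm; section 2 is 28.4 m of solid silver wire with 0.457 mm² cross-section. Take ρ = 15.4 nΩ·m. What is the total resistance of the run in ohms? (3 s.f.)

ρ = 15.4 nΩ·m = 1.54×10^-8 Ω·m
Section 1: A_strand = π(2.5200e-04)² = 1.995e-07 m²; R₁ = ρL/(N·A_s) = (1.54×10^-8)(25.6)/(37×1.995e-07) = 0.05341 Ω
Section 2: A = 0.457 mm² = 4.570e-07 m²
R₂ = (1.54×10^-8)(28.4)/(4.570e-07) = 0.957 Ω
R = R₁ + R₂ = 1.01 Ω

1.01 Ω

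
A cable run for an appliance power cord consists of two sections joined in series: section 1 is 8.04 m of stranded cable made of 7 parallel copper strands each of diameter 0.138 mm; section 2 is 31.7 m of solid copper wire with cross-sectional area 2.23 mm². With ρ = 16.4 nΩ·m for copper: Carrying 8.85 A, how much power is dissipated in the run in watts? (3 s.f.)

117 W

ρ = 16.4 nΩ·m = 1.64×10^-8 Ω·m
Section 1: A_strand = π(6.9000e-05)² = 1.496e-08 m²; R₁ = ρL/(N·A_s) = (1.64×10^-8)(8.04)/(7×1.496e-08) = 1.259 Ω
Section 2: A = 2.23 mm² = 2.230e-06 m²
R₂ = (1.64×10^-8)(31.7)/(2.230e-06) = 0.2331 Ω
R = R₁ + R₂ = 1.493 Ω
P = I²R = (8.85)² × 1.493 = 117 W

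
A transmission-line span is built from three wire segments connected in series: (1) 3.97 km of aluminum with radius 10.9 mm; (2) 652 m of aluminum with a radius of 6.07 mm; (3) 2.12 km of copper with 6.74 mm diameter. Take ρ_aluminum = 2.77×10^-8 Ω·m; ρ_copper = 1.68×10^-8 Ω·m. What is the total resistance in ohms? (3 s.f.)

1.45 Ω

Seg 1: A = πr² = π(1.0900e-02 m)² = 3.733e-04 m²
R_1 = (2.77×10^-8)(3970)/(3.733e-04) = 0.2946 Ω
Seg 2: A = πr² = π(6.0700e-03 m)² = 1.158e-04 m²
R_2 = (2.77×10^-8)(652)/(1.158e-04) = 0.156 Ω
Seg 3: A = π(d/2)² = π(3.3700e-03 m)² = 3.568e-05 m²
R_3 = (1.68×10^-8)(2120)/(3.568e-05) = 0.9982 Ω
R_total = R_1 + R_2 + R_3 = 1.45 Ω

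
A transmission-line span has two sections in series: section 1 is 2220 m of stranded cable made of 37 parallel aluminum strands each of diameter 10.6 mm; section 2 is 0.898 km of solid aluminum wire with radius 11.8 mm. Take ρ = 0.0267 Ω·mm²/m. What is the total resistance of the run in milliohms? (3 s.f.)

ρ = 0.0267 Ω·mm²/m = 2.67×10^-8 Ω·m
Section 1: A_strand = π(5.3000e-03)² = 8.825e-05 m²; R₁ = ρL/(N·A_s) = (2.67×10^-8)(2220)/(37×8.825e-05) = 0.01815 Ω
Section 2: A = πr² = π(1.1800e-02 m)² = 4.374e-04 m²
R₂ = (2.67×10^-8)(898)/(4.374e-04) = 0.05481 Ω
R = R₁ + R₂ = 73.0 mΩ

73.0 mΩ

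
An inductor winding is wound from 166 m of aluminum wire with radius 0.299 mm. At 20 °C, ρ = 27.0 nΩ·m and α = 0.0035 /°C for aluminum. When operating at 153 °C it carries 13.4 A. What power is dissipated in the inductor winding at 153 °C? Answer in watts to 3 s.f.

4200 W

ρ = 27.0 nΩ·m = 2.70×10^-8 Ω·m
A = πr² = π(2.9900e-04 m)² = 2.809e-07 m²
R₍20₎ = ρL/A = (2.70×10^-8)(166)/(2.809e-07) = 15.96 Ω
R₍153₎ = R₍20₎(1 + αΔT) = 15.96 × (1 + 0.0035×133) = 23.39 Ω
P = I²R = (13.4)² × 23.39 = 4200 W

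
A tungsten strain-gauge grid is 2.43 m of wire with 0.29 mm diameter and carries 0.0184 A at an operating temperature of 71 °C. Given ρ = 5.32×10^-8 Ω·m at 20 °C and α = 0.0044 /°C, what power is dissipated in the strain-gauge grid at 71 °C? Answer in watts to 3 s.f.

A = π(d/2)² = π(1.4500e-04 m)² = 6.605e-08 m²
R₍20₎ = ρL/A = (5.32×10^-8)(2.43)/(6.605e-08) = 1.957 Ω
R₍71₎ = R₍20₎(1 + αΔT) = 1.957 × (1 + 0.0044×51) = 2.396 Ω
P = I²R = (0.0184)² × 2.396 = 8.11×10^-4 W

8.11×10^-4 W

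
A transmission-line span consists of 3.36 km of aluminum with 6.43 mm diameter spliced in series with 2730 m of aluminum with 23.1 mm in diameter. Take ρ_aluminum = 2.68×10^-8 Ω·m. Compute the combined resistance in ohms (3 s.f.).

Segment 1: A = π(d/2)² = π(3.2150e-03 m)² = 3.247e-05 m²
R₁ = ρL/A = (2.68×10^-8)(3360)/(3.247e-05) = 2.773 Ω
Segment 2: A = π(d/2)² = π(1.1550e-02 m)² = 4.191e-04 m²
R₂ = (2.68×10^-8)(2730)/(4.191e-04) = 0.1746 Ω
R = R₁ + R₂ = 2.95 Ω

2.95 Ω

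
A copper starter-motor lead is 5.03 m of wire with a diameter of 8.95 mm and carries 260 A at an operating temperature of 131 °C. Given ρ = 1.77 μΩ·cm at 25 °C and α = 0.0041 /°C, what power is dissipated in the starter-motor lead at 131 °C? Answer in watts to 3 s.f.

ρ = 1.77 μΩ·cm = 1.77×10^-8 Ω·m
A = π(d/2)² = π(4.4750e-03 m)² = 6.291e-05 m²
R₍25₎ = ρL/A = (1.77×10^-8)(5.03)/(6.291e-05) = 0.001415 Ω
R₍131₎ = R₍25₎(1 + αΔT) = 0.001415 × (1 + 0.0041×106) = 0.00203 Ω
P = I²R = (260)² × 0.00203 = 137 W

137 W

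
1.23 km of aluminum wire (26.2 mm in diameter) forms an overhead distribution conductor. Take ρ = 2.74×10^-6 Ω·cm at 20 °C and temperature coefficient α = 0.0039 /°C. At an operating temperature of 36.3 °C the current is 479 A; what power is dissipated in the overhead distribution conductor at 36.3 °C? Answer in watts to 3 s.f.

ρ = 2.74×10^-6 Ω·cm = 2.74×10^-8 Ω·m
A = π(d/2)² = π(1.3100e-02 m)² = 5.391e-04 m²
R₍20₎ = ρL/A = (2.74×10^-8)(1230)/(5.391e-04) = 0.06251 Ω
R₍36.3₎ = R₍20₎(1 + αΔT) = 0.06251 × (1 + 0.0039×16.3) = 0.06649 Ω
P = I²R = (479)² × 0.06649 = 15300 W

15300 W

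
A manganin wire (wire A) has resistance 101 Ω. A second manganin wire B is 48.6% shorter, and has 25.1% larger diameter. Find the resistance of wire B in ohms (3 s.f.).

R ∝ L/d², so R_B/R_A = (1 − 48.6/100) × (1 + 25.1/100)⁻²
= 0.514 × 0.639 = 0.3284
R_B = 0.3284 × 101 = 33.2 Ω

33.2 Ω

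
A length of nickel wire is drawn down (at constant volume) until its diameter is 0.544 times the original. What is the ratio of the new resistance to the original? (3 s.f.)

11.4

Volume constant ⇒ L' = L/r² with r = 0.544. R' = ρL'/A' = ρ(L/r²)/(πr²d₀²/4) = R/r⁴.
Factor = 11.4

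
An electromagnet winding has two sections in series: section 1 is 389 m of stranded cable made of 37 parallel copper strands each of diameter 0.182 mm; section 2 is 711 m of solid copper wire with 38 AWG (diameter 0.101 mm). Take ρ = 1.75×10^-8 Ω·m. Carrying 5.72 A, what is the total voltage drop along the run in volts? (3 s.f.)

Section 1: A_strand = π(9.1000e-05)² = 2.602e-08 m²; R₁ = ρL/(N·A_s) = (1.75×10^-8)(389)/(37×2.602e-08) = 7.072 Ω
Section 2: A = π(0.101/2 mm)² = π(5.0500e-05 m)² = 8.012e-09 m²
R₂ = (1.75×10^-8)(711)/(8.012e-09) = 1553 Ω
R = R₁ + R₂ = 1560 Ω
V = IR = 5.72 × 1560 = 8920 V

8920 V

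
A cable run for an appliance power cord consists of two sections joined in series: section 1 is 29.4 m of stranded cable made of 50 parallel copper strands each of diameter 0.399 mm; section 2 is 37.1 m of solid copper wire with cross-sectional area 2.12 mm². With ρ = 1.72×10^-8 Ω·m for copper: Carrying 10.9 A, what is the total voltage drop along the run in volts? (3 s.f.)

4.16 V

Section 1: A_strand = π(1.9950e-04)² = 1.250e-07 m²; R₁ = ρL/(N·A_s) = (1.72×10^-8)(29.4)/(50×1.250e-07) = 0.08089 Ω
Section 2: A = 2.12 mm² = 2.120e-06 m²
R₂ = (1.72×10^-8)(37.1)/(2.120e-06) = 0.301 Ω
R = R₁ + R₂ = 0.3819 Ω
V = IR = 10.9 × 0.3819 = 4.16 V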